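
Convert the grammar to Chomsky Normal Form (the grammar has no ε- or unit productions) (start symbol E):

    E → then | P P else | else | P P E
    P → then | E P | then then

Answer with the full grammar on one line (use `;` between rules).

E → then | P Y1 | else | P Y2; P → then | E P | X2 X2; X1 → else; X2 → then; Y1 → P X1; Y2 → P E

Introduce a nonterminal for each terminal appearing in a rule of length ≥ 2: X1 → else, X2 → then.
Binarize each right-hand side of length ≥ 3 by chaining fresh nonterminals (Y1, Y2, …): affected rules were E → P P X1; E → P P E.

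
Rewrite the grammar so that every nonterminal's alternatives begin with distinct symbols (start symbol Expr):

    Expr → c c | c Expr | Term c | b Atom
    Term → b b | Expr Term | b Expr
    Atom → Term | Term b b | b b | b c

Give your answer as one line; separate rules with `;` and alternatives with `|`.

Expr has alternatives sharing prefix 'c': factor to Expr → c Expr1 with Expr1 → c | Expr.
Term has alternatives sharing prefix 'b': factor to Term → b Term1 with Term1 → b | Expr.
Atom has alternatives sharing prefix 'Term': factor to Atom → Term Atom1 with Atom1 → ε | b b.
Atom has alternatives sharing prefix 'b': factor to Atom → b Atom2 with Atom2 → b | c.

Expr → Term c | b Atom | c Expr1; Term → Expr Term | b Term1; Atom → Term Atom1 | b Atom2; Expr1 → c | Expr; Term1 → b | Expr; Atom1 → eps | b b; Atom2 → b | c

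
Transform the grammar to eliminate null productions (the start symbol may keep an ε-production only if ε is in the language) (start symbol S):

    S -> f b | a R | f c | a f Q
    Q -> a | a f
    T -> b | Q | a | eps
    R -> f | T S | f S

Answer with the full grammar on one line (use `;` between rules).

S -> f b | a R | f c | a f Q; Q -> a | a f; T -> b | Q | a; R -> f | T S | S | f S

The nullable symbols are {T}.
ε ∉ L(G), so no ε-production is kept.
Add the nullable-subset variants: R → T S gives T S | S.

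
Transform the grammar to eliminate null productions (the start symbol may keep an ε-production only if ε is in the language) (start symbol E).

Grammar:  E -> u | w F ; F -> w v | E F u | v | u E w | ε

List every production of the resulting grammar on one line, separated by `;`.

The nullable symbols are {F}.
ε ∉ L(G), so no ε-production is kept.
Add the nullable-subset variants: E → w F gives w F | w. F → E F u gives E F u | E u.

E -> u | w F | w; F -> w v | E F u | E u | v | u E w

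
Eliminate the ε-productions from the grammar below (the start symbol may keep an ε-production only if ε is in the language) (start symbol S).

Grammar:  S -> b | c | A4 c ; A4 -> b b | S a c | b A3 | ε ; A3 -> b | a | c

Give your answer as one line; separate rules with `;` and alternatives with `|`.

Nullable set = {A4}.
ε ∉ L(G), so no ε-production is kept.

S -> b | c | A4 c; A4 -> b b | S a c | b A3; A3 -> b | a | c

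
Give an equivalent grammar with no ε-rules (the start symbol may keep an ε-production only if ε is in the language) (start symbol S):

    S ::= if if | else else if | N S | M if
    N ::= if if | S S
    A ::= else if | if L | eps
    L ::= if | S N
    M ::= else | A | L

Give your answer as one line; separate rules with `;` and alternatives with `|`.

S ::= if if | else else if | N S | M if | if; N ::= if if | S S; A ::= else if | if L; L ::= if | S N; M ::= else | A | L

Nullable nonterminals: {A, M}.
ε ∉ L(G), so no ε-production is kept.
Expand every rule over subsets of its nullable positions: S → M if gives M if | if.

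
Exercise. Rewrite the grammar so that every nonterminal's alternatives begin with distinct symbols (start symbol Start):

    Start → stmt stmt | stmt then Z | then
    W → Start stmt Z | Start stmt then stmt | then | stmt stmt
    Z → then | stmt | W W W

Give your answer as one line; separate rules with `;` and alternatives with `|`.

Start → then | stmt Start1; W → then | stmt stmt | Start stmt W1; Z → then | stmt | W W W; Start1 → stmt | then Z; W1 → Z | then stmt

Start has alternatives sharing prefix 'stmt': factor to Start → stmt Start1 with Start1 → stmt | then Z.
W has alternatives sharing prefix 'Start stmt': factor to W → Start stmt W1 with W1 → Z | then stmt.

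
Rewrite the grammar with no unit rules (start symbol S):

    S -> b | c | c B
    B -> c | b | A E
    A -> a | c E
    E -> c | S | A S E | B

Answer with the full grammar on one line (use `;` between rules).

S -> b | c | c B; B -> c | b | A E; A -> a | c E; E -> c | b | A E | A S E | c B

Unit pairs: E ⇒* {B, S}.
Replace each nonterminal's rules with the union of the non-unit rules of every nonterminal it unit-derives.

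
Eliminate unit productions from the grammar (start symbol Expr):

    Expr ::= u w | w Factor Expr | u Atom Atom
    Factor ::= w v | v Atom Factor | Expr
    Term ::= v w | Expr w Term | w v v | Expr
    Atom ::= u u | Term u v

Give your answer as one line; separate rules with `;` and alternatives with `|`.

Expr ::= u w | w Factor Expr | u Atom Atom; Factor ::= w v | v Atom Factor | u w | w Factor Expr | u Atom Atom; Term ::= v w | Expr w Term | w v v | u w | w Factor Expr | u Atom Atom; Atom ::= u u | Term u v

Unit pairs: Factor ⇒* {Expr}; Term ⇒* {Expr}.
Replace each nonterminal's rules with the union of the non-unit rules of every nonterminal it unit-derives.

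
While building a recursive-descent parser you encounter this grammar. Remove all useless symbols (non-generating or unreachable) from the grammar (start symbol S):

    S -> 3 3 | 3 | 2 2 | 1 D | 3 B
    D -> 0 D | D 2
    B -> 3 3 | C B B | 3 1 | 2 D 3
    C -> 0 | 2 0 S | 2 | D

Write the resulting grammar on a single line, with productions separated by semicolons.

S -> 3 3 | 3 | 2 2 | 3 B; B -> 3 3 | C B B | 3 1; C -> 0 | 2 0 S | 2

Generating nonterminals: {B, C, S}.
Reachable from S after that: {B, C, S}.
Removed useless symbols: {D} and every production mentioning them.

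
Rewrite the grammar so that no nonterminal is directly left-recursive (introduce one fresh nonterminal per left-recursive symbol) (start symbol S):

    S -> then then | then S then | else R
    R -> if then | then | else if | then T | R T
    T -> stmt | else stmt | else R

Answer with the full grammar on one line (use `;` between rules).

S -> then then | then S then | else R; R -> if then R' | then R' | else if R' | then T R'; T -> stmt | else stmt | else R; R' -> T R' | ε

Left recursion appears on R.
For R: α = {T}, β = {if then, then, else if, then T}. Rewrite as R → β R' and R' → α R' | ε.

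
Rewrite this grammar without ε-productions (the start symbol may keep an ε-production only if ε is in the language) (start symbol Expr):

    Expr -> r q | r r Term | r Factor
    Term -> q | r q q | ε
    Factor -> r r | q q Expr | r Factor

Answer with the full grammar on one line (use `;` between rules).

Expr -> r q | r r Term | r r | r Factor; Term -> q | r q q; Factor -> r r | q q Expr | r Factor

Nullable set = {Term}.
ε ∉ L(G), so no ε-production is kept.
Expand every rule over subsets of its nullable positions: Expr → r r Term gives r r Term | r r.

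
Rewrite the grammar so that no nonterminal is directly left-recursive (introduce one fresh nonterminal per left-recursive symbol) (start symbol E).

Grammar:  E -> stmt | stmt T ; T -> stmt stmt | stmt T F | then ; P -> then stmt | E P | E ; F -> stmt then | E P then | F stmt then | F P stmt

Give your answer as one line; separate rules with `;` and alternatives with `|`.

E -> stmt | stmt T; T -> stmt stmt | stmt T F | then; P -> then stmt | E P | E; F -> stmt then F' | E P then F'; F' -> stmt then F' | P stmt F' | ε

Left recursion appears on F.
For F: α = {stmt then, P stmt}, β = {stmt then, E P then}. Rewrite as F → β F' and F' → α F' | ε.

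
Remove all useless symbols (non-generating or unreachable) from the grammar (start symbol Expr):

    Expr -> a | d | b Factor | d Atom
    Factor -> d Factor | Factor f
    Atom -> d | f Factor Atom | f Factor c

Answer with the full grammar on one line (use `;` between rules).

Expr -> a | d | d Atom; Atom -> d

Generating nonterminals: {Atom, Expr}.
Reachable from Expr after that: {Atom, Expr}.
Removed useless symbols: {Factor} and every production mentioning them.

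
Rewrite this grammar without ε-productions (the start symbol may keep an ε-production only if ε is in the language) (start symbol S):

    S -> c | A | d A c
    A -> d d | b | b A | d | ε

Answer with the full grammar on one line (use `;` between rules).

The nullable symbols are {A, S}.
ε ∈ L(G) since S is nullable, so keep S → ε.
For each production, add variants omitting each subset of nullable occurrences: S → d A c gives d A c | d c.

S -> c | A | d A c | d c | ε; A -> d d | b | b A | d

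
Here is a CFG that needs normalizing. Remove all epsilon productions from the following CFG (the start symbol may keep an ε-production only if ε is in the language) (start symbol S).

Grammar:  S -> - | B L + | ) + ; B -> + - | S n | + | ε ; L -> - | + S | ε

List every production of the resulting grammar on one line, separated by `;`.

S -> - | B L + | B + | L + | + | ) +; B -> + - | S n | +; L -> - | + S

The nullable symbols are {B, L}.
ε ∉ L(G), so no ε-production is kept.
For each production, add variants omitting each subset of nullable occurrences: S → B L + gives B L + | B + | L + | +.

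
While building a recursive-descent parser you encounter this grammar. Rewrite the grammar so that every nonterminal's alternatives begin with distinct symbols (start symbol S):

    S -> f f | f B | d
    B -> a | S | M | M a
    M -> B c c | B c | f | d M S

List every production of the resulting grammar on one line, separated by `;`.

S -> d | f S'; B -> a | S | M B'; M -> f | d M S | B c M'; S' -> f | B; B' -> ε | a; M' -> c | ε

S has alternatives sharing prefix 'f': factor to S → f S' with S' → f | B.
B has alternatives sharing prefix 'M': factor to B → M B' with B' → ε | a.
M has alternatives sharing prefix 'B c': factor to M → B c M' with M' → c | ε.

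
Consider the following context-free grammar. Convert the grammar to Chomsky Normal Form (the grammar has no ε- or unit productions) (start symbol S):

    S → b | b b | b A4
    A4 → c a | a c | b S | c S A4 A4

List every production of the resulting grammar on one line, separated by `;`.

S → b | X1 X1 | X1 A4; A4 → X2 X3 | X3 X2 | X1 S | X2 Y1; X1 → b; X2 → c; X3 → a; Y1 → S Y2; Y2 → A4 A4

Introduce a nonterminal for each terminal appearing in a rule of length ≥ 2: X1 → b, X2 → c, X3 → a.
Binarize each right-hand side of length ≥ 3 by chaining fresh nonterminals (Y1, Y2, …): affected rules were A4 → X2 S A4 A4.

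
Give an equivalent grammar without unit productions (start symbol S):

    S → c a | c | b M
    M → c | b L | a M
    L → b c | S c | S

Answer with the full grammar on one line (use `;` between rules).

Unit pairs: L ⇒* {S}.
For each unit pair (A, B), copy every non-unit production of B to A, then drop all unit productions.

S → c a | c | b M; M → c | b L | a M; L → b c | S c | c a | c | b M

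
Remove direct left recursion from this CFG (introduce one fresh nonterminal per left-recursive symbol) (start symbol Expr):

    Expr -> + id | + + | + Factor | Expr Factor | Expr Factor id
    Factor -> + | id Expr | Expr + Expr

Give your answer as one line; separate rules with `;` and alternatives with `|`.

Expr -> + id Expr1 | + + Expr1 | + Factor Expr1; Factor -> + | id Expr | Expr + Expr; Expr1 -> Factor Expr1 | Factor id Expr1 | eps

Left recursion appears on Expr.
For Expr: α = {Factor, Factor id}, β = {+ id, + +, + Factor}. Rewrite as Expr → β Expr1 and Expr1 → α Expr1 | ε.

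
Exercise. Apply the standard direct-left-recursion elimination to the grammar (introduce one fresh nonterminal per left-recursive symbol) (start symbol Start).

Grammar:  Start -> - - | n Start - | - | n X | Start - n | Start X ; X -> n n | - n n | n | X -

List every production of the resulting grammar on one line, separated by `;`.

Start -> - - Start1 | n Start - Start1 | - Start1 | n X Start1; X -> n n X1 | - n n X1 | n X1; Start1 -> - n Start1 | X Start1 | ε; X1 -> - X1 | ε

Directly left-recursive nonterminals: Start, X.
For Start: α = {- n, X}, β = {- -, n Start -, -, n X}. Rewrite as Start → β Start1 and Start1 → α Start1 | ε.
For X: α = {-}, β = {n n, - n n, n}. Rewrite as X → β X1 and X1 → α X1 | ε.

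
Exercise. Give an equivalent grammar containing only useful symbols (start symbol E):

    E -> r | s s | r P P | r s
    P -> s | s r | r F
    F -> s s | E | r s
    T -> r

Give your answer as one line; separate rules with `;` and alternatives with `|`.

Generating nonterminals: {E, F, P, T}.
Reachable from E after that: {E, F, P}.
Removed useless symbols: {T} and every production mentioning them.

E -> r | s s | r P P | r s; P -> s | s r | r F; F -> s s | E | r s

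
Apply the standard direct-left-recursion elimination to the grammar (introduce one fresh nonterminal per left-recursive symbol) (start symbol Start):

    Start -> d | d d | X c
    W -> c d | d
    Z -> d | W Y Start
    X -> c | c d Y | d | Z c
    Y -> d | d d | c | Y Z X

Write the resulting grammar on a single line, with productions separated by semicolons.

Start -> d | d d | X c; W -> c d | d; Z -> d | W Y Start; X -> c | c d Y | d | Z c; Y -> d Y1 | d d Y1 | c Y1; Y1 -> Z X Y1 | ε

Directly left-recursive nonterminal: Y.
For Y: α = {Z X}, β = {d, d d, c}. Rewrite as Y → β Y1 and Y1 → α Y1 | ε.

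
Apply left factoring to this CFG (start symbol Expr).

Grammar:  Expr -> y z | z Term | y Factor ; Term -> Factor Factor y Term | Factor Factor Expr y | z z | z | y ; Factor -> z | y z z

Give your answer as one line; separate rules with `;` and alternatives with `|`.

Expr has alternatives sharing prefix 'y': factor to Expr → y Expr1 with Expr1 → z | Factor.
Term has alternatives sharing prefix 'Factor Factor': factor to Term → Factor Factor Term1 with Term1 → y Term | Expr y.
Term has alternatives sharing prefix 'z': factor to Term → z Term2 with Term2 → z | ε.

Expr -> z Term | y Expr1; Term -> y | Factor Factor Term1 | z Term2; Factor -> z | y z z; Expr1 -> z | Factor; Term1 -> y Term | Expr y; Term2 -> z | ε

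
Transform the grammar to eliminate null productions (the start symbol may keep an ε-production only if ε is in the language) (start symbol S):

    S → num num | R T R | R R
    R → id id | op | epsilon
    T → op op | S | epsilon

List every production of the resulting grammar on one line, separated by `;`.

S → num num | R T R | R T | R R | R | T R | T | ε; R → id id | op; T → op op | S

Nullable set = {R, S, T}.
ε ∈ L(G) since S is nullable, so keep S → ε.
Add the nullable-subset variants: S → R T R gives R T R | R T | R R | R | T R | T.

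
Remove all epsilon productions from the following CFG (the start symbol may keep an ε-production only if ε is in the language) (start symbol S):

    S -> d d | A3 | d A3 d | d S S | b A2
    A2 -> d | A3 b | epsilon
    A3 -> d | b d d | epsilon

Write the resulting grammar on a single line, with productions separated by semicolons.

S -> d d | A3 | d A3 d | d S S | d S | d | b A2 | b | ε; A2 -> d | A3 b | b; A3 -> d | b d d

Nullable set = {A2, A3, S}.
ε ∈ L(G) since S is nullable, so keep S → ε.
Add the nullable-subset variants: S → d S S gives d S S | d S | d. S → b A2 gives b A2 | b. A2 → A3 b gives A3 b | b.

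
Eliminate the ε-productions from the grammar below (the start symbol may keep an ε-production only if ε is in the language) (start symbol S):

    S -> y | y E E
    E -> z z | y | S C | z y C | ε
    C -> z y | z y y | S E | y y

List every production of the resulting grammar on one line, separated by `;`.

The nullable symbols are {E}.
ε ∉ L(G), so no ε-production is kept.
Expand every rule over subsets of its nullable positions: S → y E E gives y E E | y E. C → S E gives S E | S.

S -> y | y E E | y E; E -> z z | y | S C | z y C; C -> z y | z y y | S E | S | y y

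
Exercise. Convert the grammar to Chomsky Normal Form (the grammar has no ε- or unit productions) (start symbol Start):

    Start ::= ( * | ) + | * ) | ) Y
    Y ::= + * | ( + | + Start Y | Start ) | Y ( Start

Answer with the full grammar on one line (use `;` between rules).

Introduce a nonterminal for each terminal appearing in a rule of length ≥ 2: X1 → (, X2 → *, X3 → ), X4 → +.
Binarize each right-hand side of length ≥ 3 by chaining fresh nonterminals (Y1, Y2, …): affected rules were Y → X4 Start Y; Y → Y X1 Start.

Start ::= X1 X2 | X3 X4 | X2 X3 | X3 Y; Y ::= X4 X2 | X1 X4 | X4 Y1 | Start X3 | Y Y2; X1 ::= (; X2 ::= *; X3 ::= ); X4 ::= +; Y1 ::= Start Y; Y2 ::= X1 Start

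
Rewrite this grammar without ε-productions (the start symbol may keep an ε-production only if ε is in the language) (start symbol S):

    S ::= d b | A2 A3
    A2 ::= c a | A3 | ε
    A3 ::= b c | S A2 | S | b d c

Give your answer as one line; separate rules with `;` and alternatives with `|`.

Nullable set = {A2}.
ε ∉ L(G), so no ε-production is kept.
Add the nullable-subset variants: S → A2 A3 gives A2 A3 | A3. A3 → S A2 gives S A2 | S.

S ::= d b | A2 A3 | A3; A2 ::= c a | A3; A3 ::= b c | S A2 | S | b d c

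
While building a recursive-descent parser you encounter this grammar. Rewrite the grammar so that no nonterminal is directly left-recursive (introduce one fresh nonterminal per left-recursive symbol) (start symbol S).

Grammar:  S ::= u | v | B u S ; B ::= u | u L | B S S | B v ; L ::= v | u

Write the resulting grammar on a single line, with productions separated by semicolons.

B is directly left-recursive.
For B: α = {S S, v}, β = {u, u L}. Rewrite as B → β B' and B' → α B' | ε.

S ::= u | v | B u S; B ::= u B' | u L B'; L ::= v | u; B' ::= S S B' | v B' | ε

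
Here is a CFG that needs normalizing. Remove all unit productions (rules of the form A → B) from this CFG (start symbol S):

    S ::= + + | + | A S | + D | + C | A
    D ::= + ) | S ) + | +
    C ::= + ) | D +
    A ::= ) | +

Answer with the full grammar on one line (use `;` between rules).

Unit pairs: S ⇒* {A}.
For each unit pair (A, B), copy every non-unit production of B to A, then drop all unit productions.

S ::= + + | + | A S | + D | + C | ); D ::= + ) | S ) + | +; C ::= + ) | D +; A ::= ) | +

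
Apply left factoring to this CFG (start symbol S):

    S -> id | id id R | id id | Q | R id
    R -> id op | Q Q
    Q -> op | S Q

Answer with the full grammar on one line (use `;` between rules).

S -> Q | R id | id S'; R -> id op | Q Q; Q -> op | S Q; S' -> eps | id S''; S'' -> R | eps

S has alternatives sharing prefix 'id': factor to S → id S' with S' → ε | id R | id.
S' has alternatives sharing prefix 'id': factor to S' → id S'' with S'' → R | ε.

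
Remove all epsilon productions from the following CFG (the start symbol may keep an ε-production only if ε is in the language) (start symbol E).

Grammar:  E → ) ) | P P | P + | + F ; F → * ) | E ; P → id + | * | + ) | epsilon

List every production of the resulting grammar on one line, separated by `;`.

The nullable symbols are {E, F, P}.
ε ∈ L(G) since E is nullable, so keep E → ε.
For each production, add variants omitting each subset of nullable occurrences: E → P P gives P P | P. E → P + gives P + | +.

E → ) ) | P P | P | P + | + | + F | ε; F → * ) | E; P → id + | * | + )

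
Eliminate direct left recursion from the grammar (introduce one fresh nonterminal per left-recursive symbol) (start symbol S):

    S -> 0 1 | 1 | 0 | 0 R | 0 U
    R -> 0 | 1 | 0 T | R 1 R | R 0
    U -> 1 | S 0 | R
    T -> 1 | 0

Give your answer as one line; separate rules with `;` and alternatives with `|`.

S -> 0 1 | 1 | 0 | 0 R | 0 U; R -> 0 R' | 1 R' | 0 T R'; U -> 1 | S 0 | R; T -> 1 | 0; R' -> 1 R R' | 0 R' | ε

Directly left-recursive nonterminal: R.
For R: α = {1 R, 0}, β = {0, 1, 0 T}. Rewrite as R → β R' and R' → α R' | ε.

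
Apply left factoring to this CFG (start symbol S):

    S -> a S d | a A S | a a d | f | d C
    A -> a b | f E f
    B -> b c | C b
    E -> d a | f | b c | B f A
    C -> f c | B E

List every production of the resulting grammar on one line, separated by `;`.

S has alternatives sharing prefix 'a': factor to S → a S' with S' → S d | A S | a d.

S -> f | d C | a S'; A -> a b | f E f; B -> b c | C b; E -> d a | f | b c | B f A; C -> f c | B E; S' -> S d | A S | a d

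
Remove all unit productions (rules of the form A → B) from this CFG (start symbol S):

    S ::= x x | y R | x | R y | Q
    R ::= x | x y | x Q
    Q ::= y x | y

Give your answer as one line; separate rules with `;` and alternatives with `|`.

S ::= x x | y R | x | R y | y x | y; R ::= x | x y | x Q; Q ::= y x | y

Unit pairs: S ⇒* {Q}.
For every A with A ⇒* B via unit rules, add B's non-unit alternatives to A; then delete every rule of the form X → Y.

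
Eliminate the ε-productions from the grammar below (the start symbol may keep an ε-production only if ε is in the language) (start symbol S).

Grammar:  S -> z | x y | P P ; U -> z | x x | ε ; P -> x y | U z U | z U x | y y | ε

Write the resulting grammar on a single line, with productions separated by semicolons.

Nullable nonterminals: {P, S, U}.
ε ∈ L(G) since S is nullable, so keep S → ε.
For each production, add variants omitting each subset of nullable occurrences: S → P P gives P P | P. P → U z U gives U z U | U z | z U | z. P → z U x gives z U x | z x.

S -> z | x y | P P | P | ε; U -> z | x x; P -> x y | U z U | U z | z U | z | z U x | z x | y y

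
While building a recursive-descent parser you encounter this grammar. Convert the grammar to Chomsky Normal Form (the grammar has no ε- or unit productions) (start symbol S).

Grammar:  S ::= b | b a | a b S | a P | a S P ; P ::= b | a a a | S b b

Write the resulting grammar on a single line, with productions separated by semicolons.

S ::= b | X1 X2 | X2 Y1 | X2 P | X2 Y2; P ::= b | X2 Y3 | S Y4; X1 ::= b; X2 ::= a; Y1 ::= X1 S; Y2 ::= S P; Y3 ::= X2 X2; Y4 ::= X1 X1

Introduce a nonterminal for each terminal appearing in a rule of length ≥ 2: X1 → b, X2 → a.
Binarize each right-hand side of length ≥ 3 by chaining fresh nonterminals (Y1, Y2, …): affected rules were S → X2 X1 S; S → X2 S P; P → X2 X2 X2; P → S X1 X1.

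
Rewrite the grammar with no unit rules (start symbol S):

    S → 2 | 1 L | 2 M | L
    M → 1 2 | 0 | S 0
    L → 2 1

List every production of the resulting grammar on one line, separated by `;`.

Unit pairs: S ⇒* {L}.
Replace each nonterminal's rules with the union of the non-unit rules of every nonterminal it unit-derives.

S → 2 1 | 2 | 1 L | 2 M; M → 1 2 | 0 | S 0; L → 2 1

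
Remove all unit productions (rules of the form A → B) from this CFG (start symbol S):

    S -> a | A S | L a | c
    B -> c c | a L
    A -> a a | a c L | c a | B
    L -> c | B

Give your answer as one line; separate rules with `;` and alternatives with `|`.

S -> a | A S | L a | c; B -> c c | a L; A -> c c | a L | a a | a c L | c a; L -> c | c c | a L

Unit pairs: A ⇒* {B}; L ⇒* {B}.
For each unit pair (A, B), copy every non-unit production of B to A, then drop all unit productions.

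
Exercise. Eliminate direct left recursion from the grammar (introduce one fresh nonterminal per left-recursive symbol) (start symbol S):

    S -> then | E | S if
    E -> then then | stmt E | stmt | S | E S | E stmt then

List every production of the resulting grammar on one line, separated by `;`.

S, E are directly left-recursive.
For S: α = {if}, β = {then, E}. Rewrite as S → β S' and S' → α S' | ε.
For E: α = {S, stmt then}, β = {then then, stmt E, stmt, S}. Rewrite as E → β E' and E' → α E' | ε.

S -> then S' | E S'; E -> then then E' | stmt E E' | stmt E' | S E'; S' -> if S' | ε; E' -> S E' | stmt then E' | ε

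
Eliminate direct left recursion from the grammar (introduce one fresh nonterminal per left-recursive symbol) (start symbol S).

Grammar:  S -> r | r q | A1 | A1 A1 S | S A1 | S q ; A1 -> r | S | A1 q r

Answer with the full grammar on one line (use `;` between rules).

S, A1 are directly left-recursive.
For S: α = {A1, q}, β = {r, r q, A1, A1 A1 S}. Rewrite as S → β S' and S' → α S' | ε.
For A1: α = {q r}, β = {r, S}. Rewrite as A1 → β A1' and A1' → α A1' | ε.

S -> r S' | r q S' | A1 S' | A1 A1 S S'; A1 -> r A1' | S A1'; S' -> A1 S' | q S' | ε; A1' -> q r A1' | ε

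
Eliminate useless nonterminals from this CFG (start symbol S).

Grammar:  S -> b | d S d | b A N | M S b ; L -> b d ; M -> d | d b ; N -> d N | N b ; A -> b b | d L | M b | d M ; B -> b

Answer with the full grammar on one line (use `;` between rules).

S -> b | d S d | M S b; M -> d | d b

Generating nonterminals: {A, B, L, M, S}.
Reachable from S after that: {M, S}.
Removed useless symbols: {A, B, L, N} and every production mentioning them.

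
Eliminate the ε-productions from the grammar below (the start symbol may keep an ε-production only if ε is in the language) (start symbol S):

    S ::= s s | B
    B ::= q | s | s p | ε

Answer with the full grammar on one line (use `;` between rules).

S ::= s s | B | ε; B ::= q | s | s p

Nullable nonterminals: {B, S}.
ε ∈ L(G) since S is nullable, so keep S → ε.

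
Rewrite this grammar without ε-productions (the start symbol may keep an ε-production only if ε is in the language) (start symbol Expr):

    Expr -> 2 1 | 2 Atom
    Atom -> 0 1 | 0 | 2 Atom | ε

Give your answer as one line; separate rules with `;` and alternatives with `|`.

Expr -> 2 1 | 2 Atom | 2; Atom -> 0 1 | 0 | 2 Atom | 2

The nullable symbols are {Atom}.
ε ∉ L(G), so no ε-production is kept.
Expand every rule over subsets of its nullable positions: Expr → 2 Atom gives 2 Atom | 2. Atom → 2 Atom gives 2 Atom | 2.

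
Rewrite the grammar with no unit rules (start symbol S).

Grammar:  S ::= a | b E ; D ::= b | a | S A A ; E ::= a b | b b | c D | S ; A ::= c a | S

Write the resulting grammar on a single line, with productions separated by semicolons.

S ::= a | b E; D ::= b | a | S A A; E ::= a b | b b | c D | a | b E; A ::= a | b E | c a

Unit pairs: A ⇒* {S}; E ⇒* {S}.
Replace each nonterminal's rules with the union of the non-unit rules of every nonterminal it unit-derives.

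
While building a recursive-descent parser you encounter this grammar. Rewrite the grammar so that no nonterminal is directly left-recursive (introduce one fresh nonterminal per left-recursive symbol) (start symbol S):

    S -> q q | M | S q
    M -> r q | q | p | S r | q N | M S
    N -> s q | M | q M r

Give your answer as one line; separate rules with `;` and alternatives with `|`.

S -> q q S' | M S'; M -> r q M' | q M' | p M' | S r M' | q N M'; N -> s q | M | q M r; S' -> q S' | ε; M' -> S M' | ε

Directly left-recursive nonterminals: S, M.
For S: α = {q}, β = {q q, M}. Rewrite as S → β S' and S' → α S' | ε.
For M: α = {S}, β = {r q, q, p, S r, q N}. Rewrite as M → β M' and M' → α M' | ε.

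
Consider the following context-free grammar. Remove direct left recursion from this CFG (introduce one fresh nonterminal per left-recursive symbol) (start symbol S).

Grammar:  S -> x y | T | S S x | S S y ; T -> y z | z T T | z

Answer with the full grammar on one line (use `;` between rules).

S -> x y S' | T S'; T -> y z | z T T | z; S' -> S x S' | S y S' | ε

S is directly left-recursive.
For S: α = {S x, S y}, β = {x y, T}. Rewrite as S → β S' and S' → α S' | ε.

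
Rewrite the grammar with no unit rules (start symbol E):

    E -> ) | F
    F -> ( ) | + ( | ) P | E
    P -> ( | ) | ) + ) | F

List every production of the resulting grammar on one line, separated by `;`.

Unit pairs: E ⇒* {F}; F ⇒* {E}; P ⇒* {E, F}.
Replace each nonterminal's rules with the union of the non-unit rules of every nonterminal it unit-derives.

E -> ) | ( ) | + ( | ) P; F -> ) | ( ) | + ( | ) P; P -> ) | ( ) | + ( | ) P | ( | ) + )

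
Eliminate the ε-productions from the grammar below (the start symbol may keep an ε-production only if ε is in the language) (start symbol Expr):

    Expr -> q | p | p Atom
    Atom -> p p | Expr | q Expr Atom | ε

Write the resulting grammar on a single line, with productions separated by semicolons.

Expr -> q | p | p Atom; Atom -> p p | Expr | q Expr Atom | q Expr

The nullable symbols are {Atom}.
ε ∉ L(G), so no ε-production is kept.
Expand every rule over subsets of its nullable positions: Atom → q Expr Atom gives q Expr Atom | q Expr.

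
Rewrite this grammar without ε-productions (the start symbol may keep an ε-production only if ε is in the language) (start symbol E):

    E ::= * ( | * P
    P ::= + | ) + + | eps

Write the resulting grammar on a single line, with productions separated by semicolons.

The nullable symbols are {P}.
ε ∉ L(G), so no ε-production is kept.
Expand every rule over subsets of its nullable positions: E → * P gives * P | *.

E ::= * ( | * P | *; P ::= + | ) + +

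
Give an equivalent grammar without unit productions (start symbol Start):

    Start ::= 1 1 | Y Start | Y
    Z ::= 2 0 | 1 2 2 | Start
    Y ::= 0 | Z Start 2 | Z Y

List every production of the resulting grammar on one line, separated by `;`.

Start ::= 1 1 | Y Start | 0 | Z Start 2 | Z Y; Z ::= 2 0 | 1 2 2 | 1 1 | Y Start | 0 | Z Start 2 | Z Y; Y ::= 0 | Z Start 2 | Z Y

Unit pairs: Start ⇒* {Y}; Z ⇒* {Start, Y}.
Replace each nonterminal's rules with the union of the non-unit rules of every nonterminal it unit-derives.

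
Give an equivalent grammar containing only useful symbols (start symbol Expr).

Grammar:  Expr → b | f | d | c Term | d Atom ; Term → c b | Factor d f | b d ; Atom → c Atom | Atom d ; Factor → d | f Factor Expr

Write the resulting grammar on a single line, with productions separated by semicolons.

Generating nonterminals: {Expr, Factor, Term}.
Reachable from Expr after that: {Expr, Factor, Term}.
Removed useless symbols: {Atom} and every production mentioning them.

Expr → b | f | d | c Term; Term → c b | Factor d f | b d; Factor → d | f Factor Expr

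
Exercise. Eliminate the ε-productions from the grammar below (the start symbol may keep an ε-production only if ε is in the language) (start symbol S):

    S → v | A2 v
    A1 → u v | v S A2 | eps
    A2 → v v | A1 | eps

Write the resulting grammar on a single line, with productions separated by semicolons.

S → v | A2 v; A1 → u v | v S A2 | v S; A2 → v v | A1

Nullable nonterminals: {A1, A2}.
ε ∉ L(G), so no ε-production is kept.
For each production, add variants omitting each subset of nullable occurrences: A1 → v S A2 gives v S A2 | v S.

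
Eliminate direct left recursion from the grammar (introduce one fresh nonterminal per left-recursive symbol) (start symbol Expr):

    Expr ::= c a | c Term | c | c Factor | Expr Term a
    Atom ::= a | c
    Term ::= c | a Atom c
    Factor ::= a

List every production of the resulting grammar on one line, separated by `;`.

Expr ::= c a Expr1 | c Term Expr1 | c Expr1 | c Factor Expr1; Atom ::= a | c; Term ::= c | a Atom c; Factor ::= a; Expr1 ::= Term a Expr1 | ε

Left recursion appears on Expr.
For Expr: α = {Term a}, β = {c a, c Term, c, c Factor}. Rewrite as Expr → β Expr1 and Expr1 → α Expr1 | ε.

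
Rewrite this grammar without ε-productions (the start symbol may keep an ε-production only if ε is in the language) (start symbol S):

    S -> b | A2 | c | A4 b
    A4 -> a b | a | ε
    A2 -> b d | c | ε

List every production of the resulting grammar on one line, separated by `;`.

Nullable nonterminals: {A2, A4, S}.
ε ∈ L(G) since S is nullable, so keep S → ε.

S -> b | A2 | c | A4 b | ε; A4 -> a b | a; A2 -> b d | c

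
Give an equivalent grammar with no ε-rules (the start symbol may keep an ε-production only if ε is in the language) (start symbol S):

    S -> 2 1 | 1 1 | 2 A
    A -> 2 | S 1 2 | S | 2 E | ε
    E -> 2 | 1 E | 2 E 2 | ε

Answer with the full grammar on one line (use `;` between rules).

S -> 2 1 | 1 1 | 2 A | 2; A -> 2 | S 1 2 | S | 2 E; E -> 2 | 1 E | 1 | 2 E 2 | 2 2

Nullable set = {A, E}.
ε ∉ L(G), so no ε-production is kept.
Expand every rule over subsets of its nullable positions: S → 2 A gives 2 A | 2. E → 1 E gives 1 E | 1. E → 2 E 2 gives 2 E 2 | 2 2.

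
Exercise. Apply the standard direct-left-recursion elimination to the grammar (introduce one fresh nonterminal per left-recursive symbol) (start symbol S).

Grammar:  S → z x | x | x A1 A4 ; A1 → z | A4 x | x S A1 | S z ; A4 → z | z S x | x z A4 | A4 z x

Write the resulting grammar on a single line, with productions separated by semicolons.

S → z x | x | x A1 A4; A1 → z | A4 x | x S A1 | S z; A4 → z A4' | z S x A4' | x z A4 A4'; A4' → z x A4' | epsilon

Directly left-recursive nonterminal: A4.
For A4: α = {z x}, β = {z, z S x, x z A4}. Rewrite as A4 → β A4' and A4' → α A4' | ε.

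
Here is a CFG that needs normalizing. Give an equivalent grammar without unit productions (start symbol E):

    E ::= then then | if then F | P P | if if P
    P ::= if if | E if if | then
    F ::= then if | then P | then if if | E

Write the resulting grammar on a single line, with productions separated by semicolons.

E ::= then then | if then F | P P | if if P; P ::= if if | E if if | then; F ::= then then | if then F | P P | if if P | then if | then P | then if if

Unit pairs: F ⇒* {E}.
Replace each nonterminal's rules with the union of the non-unit rules of every nonterminal it unit-derives.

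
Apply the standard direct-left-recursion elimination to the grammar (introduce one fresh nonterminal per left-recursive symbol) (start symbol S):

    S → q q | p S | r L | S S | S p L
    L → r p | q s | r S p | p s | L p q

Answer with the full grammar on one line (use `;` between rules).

S, L are directly left-recursive.
For S: α = {S, p L}, β = {q q, p S, r L}. Rewrite as S → β S' and S' → α S' | ε.
For L: α = {p q}, β = {r p, q s, r S p, p s}. Rewrite as L → β L' and L' → α L' | ε.

S → q q S' | p S S' | r L S'; L → r p L' | q s L' | r S p L' | p s L'; S' → S S' | p L S' | ε; L' → p q L' | ε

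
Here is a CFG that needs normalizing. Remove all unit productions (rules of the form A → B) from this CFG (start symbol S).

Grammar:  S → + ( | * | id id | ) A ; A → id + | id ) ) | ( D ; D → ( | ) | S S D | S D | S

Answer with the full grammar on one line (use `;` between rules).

Unit pairs: D ⇒* {S}.
For every A with A ⇒* B via unit rules, add B's non-unit alternatives to A; then delete every rule of the form X → Y.

S → + ( | * | id id | ) A; A → id + | id ) ) | ( D; D → + ( | * | id id | ) A | ( | ) | S S D | S D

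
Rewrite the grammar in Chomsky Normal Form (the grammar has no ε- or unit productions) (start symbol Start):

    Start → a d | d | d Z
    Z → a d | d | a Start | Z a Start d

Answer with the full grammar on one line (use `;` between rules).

Introduce a nonterminal for each terminal appearing in a rule of length ≥ 2: X1 → a, X2 → d.
Binarize each right-hand side of length ≥ 3 by chaining fresh nonterminals (Y1, Y2, …): affected rules were Z → Z X1 Start X2.

Start → X1 X2 | d | X2 Z; Z → X1 X2 | d | X1 Start | Z Y1; X1 → a; X2 → d; Y1 → X1 Y2; Y2 → Start X2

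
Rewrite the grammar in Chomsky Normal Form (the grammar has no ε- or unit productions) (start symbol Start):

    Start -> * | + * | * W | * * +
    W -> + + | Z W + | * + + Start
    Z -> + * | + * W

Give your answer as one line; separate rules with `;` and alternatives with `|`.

Start -> * | X1 X2 | X2 W | X2 Y1; W -> X1 X1 | Z Y2 | X2 Y3; Z -> X1 X2 | X1 Y5; X1 -> +; X2 -> *; Y1 -> X2 X1; Y2 -> W X1; Y3 -> X1 Y4; Y4 -> X1 Start; Y5 -> X2 W

Introduce a nonterminal for each terminal appearing in a rule of length ≥ 2: X1 → +, X2 → *.
Binarize each right-hand side of length ≥ 3 by chaining fresh nonterminals (Y1, Y2, …): affected rules were Start → X2 X2 X1; W → Z W X1; W → X2 X1 X1 Start; Z → X1 X2 W.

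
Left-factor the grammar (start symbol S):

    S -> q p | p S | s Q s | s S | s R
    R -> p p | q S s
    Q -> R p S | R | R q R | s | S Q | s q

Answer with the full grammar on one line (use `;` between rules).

S has alternatives sharing prefix 's': factor to S → s S' with S' → Q s | S | R.
Q has alternatives sharing prefix 'R': factor to Q → R Q' with Q' → p S | ε | q R.
Q has alternatives sharing prefix 's': factor to Q → s Q'' with Q'' → ε | q.

S -> q p | p S | s S'; R -> p p | q S s; Q -> S Q | R Q' | s Q''; S' -> Q s | S | R; Q' -> p S | ε | q R; Q'' -> ε | q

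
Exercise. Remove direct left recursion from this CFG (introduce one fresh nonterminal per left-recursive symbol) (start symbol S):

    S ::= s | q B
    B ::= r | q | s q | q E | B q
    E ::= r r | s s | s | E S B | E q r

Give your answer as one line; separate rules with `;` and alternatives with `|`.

S ::= s | q B; B ::= r B' | q B' | s q B' | q E B'; E ::= r r E' | s s E' | s E'; B' ::= q B' | ε; E' ::= S B E' | q r E' | ε

B, E are directly left-recursive.
For B: α = {q}, β = {r, q, s q, q E}. Rewrite as B → β B' and B' → α B' | ε.
For E: α = {S B, q r}, β = {r r, s s, s}. Rewrite as E → β E' and E' → α E' | ε.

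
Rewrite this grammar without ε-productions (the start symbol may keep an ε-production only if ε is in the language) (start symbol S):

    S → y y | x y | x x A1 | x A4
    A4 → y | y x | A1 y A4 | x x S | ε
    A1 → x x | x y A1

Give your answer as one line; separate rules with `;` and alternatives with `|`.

S → y y | x y | x x A1 | x A4 | x; A4 → y | y x | A1 y A4 | A1 y | x x S; A1 → x x | x y A1

Nullable nonterminals: {A4}.
ε ∉ L(G), so no ε-production is kept.
Add the nullable-subset variants: S → x A4 gives x A4 | x. A4 → A1 y A4 gives A1 y A4 | A1 y.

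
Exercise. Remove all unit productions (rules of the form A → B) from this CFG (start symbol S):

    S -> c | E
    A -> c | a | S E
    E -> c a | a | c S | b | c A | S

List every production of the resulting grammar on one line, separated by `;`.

S -> c a | a | c S | b | c A | c; A -> c | a | S E; E -> c a | a | c S | b | c A | c

Unit pairs: E ⇒* {S}; S ⇒* {E}.
For each unit pair (A, B), copy every non-unit production of B to A, then drop all unit productions.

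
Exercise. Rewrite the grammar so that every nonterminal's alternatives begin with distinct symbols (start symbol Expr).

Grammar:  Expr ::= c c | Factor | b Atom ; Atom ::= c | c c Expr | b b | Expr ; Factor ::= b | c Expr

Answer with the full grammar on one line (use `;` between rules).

Atom has alternatives sharing prefix 'c': factor to Atom → c Atom1 with Atom1 → ε | c Expr.

Expr ::= c c | Factor | b Atom; Atom ::= b b | Expr | c Atom1; Factor ::= b | c Expr; Atom1 ::= ε | c Expr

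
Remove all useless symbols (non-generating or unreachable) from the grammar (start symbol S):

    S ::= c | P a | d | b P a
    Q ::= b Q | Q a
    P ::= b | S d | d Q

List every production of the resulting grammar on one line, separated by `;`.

S ::= c | P a | d | b P a; P ::= b | S d

Generating nonterminals: {P, S}.
Reachable from S after that: {P, S}.
Removed useless symbols: {Q} and every production mentioning them.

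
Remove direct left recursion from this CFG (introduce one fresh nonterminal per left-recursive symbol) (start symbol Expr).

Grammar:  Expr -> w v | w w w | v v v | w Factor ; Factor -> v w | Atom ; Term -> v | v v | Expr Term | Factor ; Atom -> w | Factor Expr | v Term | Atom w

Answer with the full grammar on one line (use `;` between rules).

Expr -> w v | w w w | v v v | w Factor; Factor -> v w | Atom; Term -> v | v v | Expr Term | Factor; Atom -> w Atom1 | Factor Expr Atom1 | v Term Atom1; Atom1 -> w Atom1 | ε

Atom is directly left-recursive.
For Atom: α = {w}, β = {w, Factor Expr, v Term}. Rewrite as Atom → β Atom1 and Atom1 → α Atom1 | ε.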